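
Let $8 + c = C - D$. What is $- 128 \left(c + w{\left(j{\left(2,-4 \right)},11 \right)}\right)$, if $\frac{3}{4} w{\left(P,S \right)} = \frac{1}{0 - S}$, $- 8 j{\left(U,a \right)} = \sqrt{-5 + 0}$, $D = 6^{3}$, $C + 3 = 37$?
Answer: $\frac{803072}{33} \approx 24336.0$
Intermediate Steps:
$C = 34$ ($C = -3 + 37 = 34$)
$D = 216$
$j{\left(U,a \right)} = - \frac{i \sqrt{5}}{8}$ ($j{\left(U,a \right)} = - \frac{\sqrt{-5 + 0}}{8} = - \frac{\sqrt{-5}}{8} = - \frac{i \sqrt{5}}{8}$)
$c = -190$ ($c = -8 + \left(34 - 216\right) = -8 - 182 = -190$)
$w{\left(P,S \right)} = - \frac{4}{3 S}$ ($w{\left(P,S \right)} = \frac{4}{3 \left(0 - S\right)} = \frac{4}{3 \left(- S\right)} = \frac{4 \left(- \frac{1}{S}\right)}{3} = - \frac{4}{3 S}$)
$- 128 \left(c + w{\left(j{\left(2,-4 \right)},11 \right)}\right) = - 128 \left(-190 - \frac{4}{3 \cdot 11}\right) = - 128 \left(-190 - \frac{4}{33}\right) = \left(-128\right) \left(- \frac{6274}{33}\right) = \frac{803072}{33}$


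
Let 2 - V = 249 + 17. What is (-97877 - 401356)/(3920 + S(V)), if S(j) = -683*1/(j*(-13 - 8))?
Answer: -2767747752/21731797 ≈ -127.36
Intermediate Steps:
V = -264 (V = 2 - (249 + 17) = 2 - 1*266 = 2 - 266 = -264)
S(j) = 683/(21*j) (S(j) = -683*(-1/(21*j)) = -(-683)/(21*j) = 683/(21*j))
(-97877 - 401356)/(3920 + S(V)) = (-97877 - 401356)/(3920 + (683/21)/(-264)) = -499233/(3920 + (683/21)*(-1/264)) = -499233/(3920 - 683/5544) = -499233/21731797/5544 = -499233*5544/21731797 = -2767747752/21731797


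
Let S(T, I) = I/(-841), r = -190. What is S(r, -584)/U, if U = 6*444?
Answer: 73/280053 ≈ 0.00026067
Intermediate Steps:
S(T, I) = -I/841 (S(T, I) = I*(-1/841) = -I/841)
U = 2664
S(r, -584)/U = -1/841*(-584)/2664 = (584/841)*(1/2664) = 73/280053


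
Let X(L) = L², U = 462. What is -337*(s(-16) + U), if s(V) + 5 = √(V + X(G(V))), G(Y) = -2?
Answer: -154009 - 674*I*√3 ≈ -1.5401e+5 - 1167.4*I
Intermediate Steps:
s(V) = -5 + √(4 + V) (s(V) = -5 + √(V + (-2)²) = -5 + √(V + 4) = -5 + √(4 + V))
-337*(s(-16) + U) = -337*((-5 + √(4 - 16)) + 462) = -337*((-5 + √(-12)) + 462) = -337*((-5 + 2*I*√3) + 462) = -337*(457 + 2*I*√3) = -154009 - 674*I*√3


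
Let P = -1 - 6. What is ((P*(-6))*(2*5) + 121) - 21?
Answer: 520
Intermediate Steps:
P = -7 (P = -1 - 1*6 = -1 - 6 = -7)
((P*(-6))*(2*5) + 121) - 21 = ((-7*(-6))*(2*5) + 121) - 21 = (42*10 + 121) - 21 = (420 + 121) - 21 = 541 - 21 = 520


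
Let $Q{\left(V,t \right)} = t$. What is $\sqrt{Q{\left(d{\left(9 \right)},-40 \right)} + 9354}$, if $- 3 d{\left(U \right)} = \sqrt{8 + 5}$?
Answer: $\sqrt{9314} \approx 96.509$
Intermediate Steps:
$d{\left(U \right)} = - \frac{\sqrt{13}}{3}$ ($d{\left(U \right)} = - \frac{\sqrt{8 + 5}}{3} = - \frac{\sqrt{13}}{3}$)
$\sqrt{Q{\left(d{\left(9 \right)},-40 \right)} + 9354} = \sqrt{-40 + 9354} = \sqrt{9314}$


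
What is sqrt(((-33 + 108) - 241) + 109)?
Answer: I*sqrt(57) ≈ 7.5498*I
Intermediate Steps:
sqrt(((-33 + 108) - 241) + 109) = sqrt((75 - 241) + 109) = sqrt(-166 + 109) = sqrt(-57) = I*sqrt(57)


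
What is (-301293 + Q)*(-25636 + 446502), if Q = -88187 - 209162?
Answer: -251948063972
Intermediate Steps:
Q = -297349
(-301293 + Q)*(-25636 + 446502) = (-301293 - 297349)*(-25636 + 446502) = -598642*420866 = -251948063972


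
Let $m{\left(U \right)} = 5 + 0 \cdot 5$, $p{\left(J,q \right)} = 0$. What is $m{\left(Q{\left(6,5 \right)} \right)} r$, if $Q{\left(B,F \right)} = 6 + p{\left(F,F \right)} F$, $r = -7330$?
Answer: $-36650$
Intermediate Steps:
$Q{\left(B,F \right)} = 6$ ($Q{\left(B,F \right)} = 6 + 0 F = 6 + 0 = 6$)
$m{\left(U \right)} = 5$ ($m{\left(U \right)} = 5 + 0 = 5$)
$m{\left(Q{\left(6,5 \right)} \right)} r = 5 \left(-7330\right) = -36650$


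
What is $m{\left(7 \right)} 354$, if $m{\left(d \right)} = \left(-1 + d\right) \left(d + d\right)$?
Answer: $29736$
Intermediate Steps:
$m{\left(d \right)} = 2 d \left(-1 + d\right)$ ($m{\left(d \right)} = \left(-1 + d\right) 2 d = 2 d \left(-1 + d\right)$)
$m{\left(7 \right)} 354 = 2 \cdot 7 \left(-1 + 7\right) 354 = 2 \cdot 7 \cdot 6 \cdot 354 = 84 \cdot 354 = 29736$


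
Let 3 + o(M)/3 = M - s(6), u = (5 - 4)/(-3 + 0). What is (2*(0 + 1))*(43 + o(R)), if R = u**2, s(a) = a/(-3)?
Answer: 242/3 ≈ 80.667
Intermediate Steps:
s(a) = -a/3 (s(a) = a*(-1/3) = -a/3)
u = -1/3 (u = 1/(-3) = 1*(-1/3) = -1/3 ≈ -0.33333)
R = 1/9 (R = (-1/3)**2 = 1/9 ≈ 0.11111)
o(M) = -3 + 3*M (o(M) = -9 + 3*(M - (-1)*6/3) = -9 + 3*(M - 1*(-2)) = -9 + 3*(M + 2) = -9 + 3*(2 + M) = -9 + (6 + 3*M) = -3 + 3*M)
(2*(0 + 1))*(43 + o(R)) = (2*(0 + 1))*(43 + (-3 + 3*(1/9))) = (2*1)*(43 + (-3 + 1/3)) = 2*(43 - 8/3) = 2*(121/3) = 242/3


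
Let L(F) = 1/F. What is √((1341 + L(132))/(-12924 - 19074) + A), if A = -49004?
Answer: I*√24284151431290982/703956 ≈ 221.37*I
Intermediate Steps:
√((1341 + L(132))/(-12924 - 19074) + A) = √((1341 + 1/132)/(-12924 - 19074) - 49004) = √((1341 + 1/132)/(-31998) - 49004) = √((177013/132)*(-1/31998) - 49004) = √(-177013/4223736 - 49004) = √(-206980135957/4223736) = I*√24284151431290982/703956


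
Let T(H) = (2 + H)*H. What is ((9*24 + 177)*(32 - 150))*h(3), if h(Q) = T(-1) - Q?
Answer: 185496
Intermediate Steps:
T(H) = H*(2 + H)
h(Q) = -1 - Q (h(Q) = -(2 - 1) - Q = -1*1 - Q = -1 - Q)
((9*24 + 177)*(32 - 150))*h(3) = ((9*24 + 177)*(32 - 150))*(-1 - 1*3) = ((216 + 177)*(-118))*(-1 - 3) = (393*(-118))*(-4) = -46374*(-4) = 185496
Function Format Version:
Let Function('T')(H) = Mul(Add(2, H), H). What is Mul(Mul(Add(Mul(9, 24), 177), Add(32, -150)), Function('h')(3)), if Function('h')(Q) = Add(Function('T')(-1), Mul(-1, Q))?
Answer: 185496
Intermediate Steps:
Function('T')(H) = Mul(H, Add(2, H))
Function('h')(Q) = Add(-1, Mul(-1, Q)) (Function('h')(Q) = Add(Mul(-1, Add(2, -1)), Mul(-1, Q)) = Add(Mul(-1, 1), Mul(-1, Q)) = Add(-1, Mul(-1, Q)))
Mul(Mul(Add(Mul(9, 24), 177), Add(32, -150)), Function('h')(3)) = Mul(Mul(Add(Mul(9, 24), 177), Add(32, -150)), Add(-1, Mul(-1, 3))) = Mul(Mul(Add(216, 177), -118), Add(-1, -3)) = Mul(Mul(393, -118), -4) = Mul(-46374, -4) = 185496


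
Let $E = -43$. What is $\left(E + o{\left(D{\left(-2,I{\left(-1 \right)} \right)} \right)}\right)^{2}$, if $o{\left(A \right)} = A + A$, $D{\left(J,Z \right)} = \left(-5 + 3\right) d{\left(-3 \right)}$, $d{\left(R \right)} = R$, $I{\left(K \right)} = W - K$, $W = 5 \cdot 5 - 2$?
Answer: $961$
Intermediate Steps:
$W = 23$ ($W = 25 - 2 = 23$)
$I{\left(K \right)} = 23 - K$
$D{\left(J,Z \right)} = 6$ ($D{\left(J,Z \right)} = \left(-5 + 3\right) \left(-3\right) = \left(-2\right) \left(-3\right) = 6$)
$o{\left(A \right)} = 2 A$
$\left(E + o{\left(D{\left(-2,I{\left(-1 \right)} \right)} \right)}\right)^{2} = \left(-43 + 2 \cdot 6\right)^{2} = \left(-43 + 12\right)^{2} = \left(-31\right)^{2} = 961$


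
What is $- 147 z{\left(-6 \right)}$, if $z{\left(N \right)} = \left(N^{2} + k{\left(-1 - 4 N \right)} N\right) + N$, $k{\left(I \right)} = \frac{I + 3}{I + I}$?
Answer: $- \frac{89964}{23} \approx -3911.5$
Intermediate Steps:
$k{\left(I \right)} = \frac{3 + I}{2 I}$
$z{\left(N \right)} = N + N^{2} + \frac{N \left(2 - 4 N\right)}{2 \left(-1 - 4 N\right)}$ ($z{\left(N \right)} = \left(N^{2} + \frac{3 - \left(1 + 4 N\right)}{2 \left(-1 - 4 N\right)} N\right) + N = \left(N^{2} + \frac{2 - 4 N}{2 \left(-1 - 4 N\right)} N\right) + N = \left(N^{2} + \frac{N \left(2 - 4 N\right)}{2 \left(-1 - 4 N\right)}\right) + N = N + N^{2} + \frac{N \left(2 - 4 N\right)}{2 \left(-1 - 4 N\right)}$)
$- 147 z{\left(-6 \right)} = - 147 \frac{\left(-6\right)^{2} \left(7 + 4 \left(-6\right)\right)}{1 + 4 \left(-6\right)} = - 147 \frac{36 \left(7 - 24\right)}{1 - 24} = - 147 \cdot 36 \frac{1}{-23} \left(-17\right) = - 147 \cdot 36 \left(- \frac{1}{23}\right) \left(-17\right) = \left(-147\right) \frac{612}{23} = - \frac{89964}{23}$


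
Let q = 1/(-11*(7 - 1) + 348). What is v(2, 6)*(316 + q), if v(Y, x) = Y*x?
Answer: 178226/47 ≈ 3792.0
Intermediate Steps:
q = 1/282 (q = 1/(-11*6 + 348) = 1/(-66 + 348) = 1/282 ≈ 0.0035461)
v(2, 6)*(316 + q) = (2*6)*(316 + 1/282) = 12*(89113/282) = 178226/47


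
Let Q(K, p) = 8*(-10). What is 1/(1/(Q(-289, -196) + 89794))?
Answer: 89714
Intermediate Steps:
Q(K, p) = -80
1/(1/(Q(-289, -196) + 89794)) = 1/(1/(-80 + 89794)) = 1/(1/89714) = 89714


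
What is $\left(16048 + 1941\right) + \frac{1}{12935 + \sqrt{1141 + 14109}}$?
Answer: $\frac{601908254842}{33459795} - \frac{\sqrt{610}}{33459795} \approx 17989.0$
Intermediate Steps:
$\left(16048 + 1941\right) + \frac{1}{12935 + \sqrt{1141 + 14109}} = 17989 + \frac{1}{12935 + \sqrt{15250}} = 17989 + \frac{1}{12935 + 5 \sqrt{610}}$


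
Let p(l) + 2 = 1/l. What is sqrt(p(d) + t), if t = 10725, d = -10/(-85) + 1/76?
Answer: sqrt(1813479)/13 ≈ 103.59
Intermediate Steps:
d = 169/1292 (d = -10*(-1/85) + 1*(1/76) = 2/17 + 1/76 = 169/1292 ≈ 0.13081)
p(l) = -2 + 1/l
sqrt(p(d) + t) = sqrt((-2 + 1/(169/1292)) + 10725) = sqrt((-2 + 1292/169) + 10725) = sqrt(954/169 + 10725) = sqrt(1813479/169) = sqrt(1813479)/13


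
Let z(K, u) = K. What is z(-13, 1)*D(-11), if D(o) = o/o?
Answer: -13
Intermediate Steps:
D(o) = 1
z(-13, 1)*D(-11) = -13*1 = -13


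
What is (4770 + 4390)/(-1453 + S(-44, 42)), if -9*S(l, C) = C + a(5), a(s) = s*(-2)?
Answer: -82440/13109 ≈ -6.2888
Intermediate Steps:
a(s) = -2*s
S(l, C) = 10/9 - C/9 (S(l, C) = -(C - 2*5)/9 = -(C - 10)/9 = -(-10 + C)/9 = 10/9 - C/9)
(4770 + 4390)/(-1453 + S(-44, 42)) = (4770 + 4390)/(-1453 + (10/9 - 1/9*42)) = 9160/(-1453 + (10/9 - 14/3)) = 9160/(-1453 - 32/9) = 9160/(-13109/9) = 9160*(-9/13109) = -82440/13109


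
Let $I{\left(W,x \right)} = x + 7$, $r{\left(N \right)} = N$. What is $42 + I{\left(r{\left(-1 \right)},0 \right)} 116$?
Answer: $854$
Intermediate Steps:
$I{\left(W,x \right)} = 7 + x$
$42 + I{\left(r{\left(-1 \right)},0 \right)} 116 = 42 + \left(7 + 0\right) 116 = 42 + 7 \cdot 116 = 42 + 812 = 854$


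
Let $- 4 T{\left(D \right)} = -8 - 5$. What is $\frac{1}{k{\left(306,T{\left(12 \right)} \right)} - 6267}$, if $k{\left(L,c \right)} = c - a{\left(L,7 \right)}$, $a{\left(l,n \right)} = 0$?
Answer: $- \frac{4}{25055} \approx -0.00015965$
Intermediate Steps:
$T{\left(D \right)} = \frac{13}{4}$ ($T{\left(D \right)} = - \frac{-8 - 5}{4} = \left(- \frac{1}{4}\right) \left(-13\right) = \frac{13}{4}$)
$k{\left(L,c \right)} = c$ ($k{\left(L,c \right)} = c - 0 = c + 0 = c$)
$\frac{1}{k{\left(306,T{\left(12 \right)} \right)} - 6267} = \frac{1}{\frac{13}{4} - 6267} = \frac{1}{- \frac{25055}{4}} = - \frac{4}{25055}$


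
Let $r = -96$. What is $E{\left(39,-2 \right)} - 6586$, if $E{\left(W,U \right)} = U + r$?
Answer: $-6684$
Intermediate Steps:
$E{\left(W,U \right)} = -96 + U$ ($E{\left(W,U \right)} = U - 96 = -96 + U$)
$E{\left(39,-2 \right)} - 6586 = \left(-96 - 2\right) - 6586 = -98 - 6586 = -6684$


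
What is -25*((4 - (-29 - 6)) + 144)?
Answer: -4575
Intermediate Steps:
-25*((4 - (-29 - 6)) + 144) = -25*((4 - 1*(-35)) + 144) = -25*((4 + 35) + 144) = -25*(39 + 144) = -25*183 = -4575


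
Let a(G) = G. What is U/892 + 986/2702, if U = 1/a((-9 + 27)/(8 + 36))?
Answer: 1993763/5422914 ≈ 0.36766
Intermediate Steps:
U = 22/9 (U = 1/((-9 + 27)/(8 + 36)) = 1/(18/44) = 1/(18*(1/44)) = 1/(9/22) = 22/9 ≈ 2.4444)
U/892 + 986/2702 = (22/9)/892 + 986/2702 = (22/9)*(1/892) + 986*(1/2702) = 11/4014 + 493/1351 = 1993763/5422914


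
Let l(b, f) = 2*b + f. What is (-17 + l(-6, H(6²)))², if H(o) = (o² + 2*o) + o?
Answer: 1890625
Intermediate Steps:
H(o) = o² + 3*o
l(b, f) = f + 2*b
(-17 + l(-6, H(6²)))² = (-17 + (6²*(3 + 6²) + 2*(-6)))² = (-17 + (36*(3 + 36) - 12))² = (-17 + (36*39 - 12))² = (-17 + (1404 - 12))² = (-17 + 1392)² = 1375² = 1890625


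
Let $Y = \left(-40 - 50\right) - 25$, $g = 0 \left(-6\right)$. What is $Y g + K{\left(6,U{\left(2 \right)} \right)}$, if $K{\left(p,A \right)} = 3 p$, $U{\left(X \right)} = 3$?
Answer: $18$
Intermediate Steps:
$g = 0$
$Y = -115$ ($Y = -90 - 25 = -115$)
$Y g + K{\left(6,U{\left(2 \right)} \right)} = \left(-115\right) 0 + 3 \cdot 6 = 0 + 18 = 18$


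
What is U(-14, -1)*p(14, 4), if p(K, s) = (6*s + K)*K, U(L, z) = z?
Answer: -532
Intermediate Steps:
p(K, s) = K*(K + 6*s) (p(K, s) = (K + 6*s)*K = K*(K + 6*s))
U(-14, -1)*p(14, 4) = -14*(14 + 6*4) = -14*(14 + 24) = -14*38 = -1*532 = -532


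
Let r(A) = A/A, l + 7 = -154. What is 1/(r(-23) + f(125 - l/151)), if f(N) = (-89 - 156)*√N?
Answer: -151/1142635749 - 490*√718609/1142635749 ≈ -0.00036366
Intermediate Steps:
l = -161 (l = -7 - 154 = -161)
r(A) = 1
f(N) = -245*√N
1/(r(-23) + f(125 - l/151)) = 1/(1 - 245*√(125 - (-161)/151)) = 1/(1 - 245*√(125 - 1*(-161/151))) = 1/(1 - 245*√(125 + 161/151)) = 1/(1 - 490*√718609/151)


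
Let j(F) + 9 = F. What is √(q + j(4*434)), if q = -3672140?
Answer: I*√3670413 ≈ 1915.8*I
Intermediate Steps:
j(F) = -9 + F
√(q + j(4*434)) = √(-3672140 + (-9 + 4*434)) = √(-3672140 + (-9 + 1736)) = √(-3672140 + 1727) = √(-3670413) = I*√3670413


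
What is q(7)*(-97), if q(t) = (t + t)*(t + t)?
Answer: -19012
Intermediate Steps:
q(t) = 4*t² (q(t) = (2*t)*(2*t) = 4*t²)
q(7)*(-97) = (4*7²)*(-97) = (4*49)*(-97) = 196*(-97) = -19012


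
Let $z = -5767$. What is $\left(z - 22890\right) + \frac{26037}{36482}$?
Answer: $- \frac{1045438637}{36482} \approx -28656.0$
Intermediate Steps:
$\left(z - 22890\right) + \frac{26037}{36482} = \left(-5767 - 22890\right) + \frac{26037}{36482} = -28657 + 26037 \cdot \frac{1}{36482} = -28657 + \frac{26037}{36482} = - \frac{1045438637}{36482}$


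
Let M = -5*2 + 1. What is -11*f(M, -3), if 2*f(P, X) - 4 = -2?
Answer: -11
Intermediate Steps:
M = -9 (M = -10 + 1 = -9)
f(P, X) = 1 (f(P, X) = 2 + (1/2)*(-2) = 2 - 1 = 1)
-11*f(M, -3) = -11*1 = -11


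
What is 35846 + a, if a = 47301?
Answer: 83147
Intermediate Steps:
35846 + a = 35846 + 47301 = 83147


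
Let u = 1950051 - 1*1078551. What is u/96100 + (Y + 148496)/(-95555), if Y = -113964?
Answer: 799576573/91828355 ≈ 8.7073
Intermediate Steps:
u = 871500 (u = 1950051 - 1078551 = 871500)
u/96100 + (Y + 148496)/(-95555) = 871500/96100 + (-113964 + 148496)/(-95555) = 871500*(1/96100) + 34532*(-1/95555) = 8715/961 - 34532/95555 = 799576573/91828355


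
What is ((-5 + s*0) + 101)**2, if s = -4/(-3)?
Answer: 9216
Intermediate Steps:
s = 4/3 (s = -4*(-1/3) = 4/3 ≈ 1.3333)
((-5 + s*0) + 101)**2 = ((-5 + (4/3)*0) + 101)**2 = ((-5 + 0) + 101)**2 = (-5 + 101)**2 = 96**2 = 9216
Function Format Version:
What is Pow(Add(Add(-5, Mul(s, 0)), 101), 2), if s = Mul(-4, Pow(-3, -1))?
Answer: 9216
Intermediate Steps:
s = Rational(4, 3) (s = Mul(-4, Rational(-1, 3)) = Rational(4, 3) ≈ 1.3333)
Pow(Add(Add(-5, Mul(s, 0)), 101), 2) = Pow(Add(Add(-5, Mul(Rational(4, 3), 0)), 101), 2) = Pow(Add(Add(-5, 0), 101), 2) = Pow(Add(-5, 101), 2) = Pow(96, 2) = 9216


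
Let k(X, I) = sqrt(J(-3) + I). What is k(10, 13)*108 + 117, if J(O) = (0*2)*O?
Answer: 117 + 108*sqrt(13) ≈ 506.40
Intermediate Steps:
J(O) = 0 (J(O) = 0*O = 0)
k(X, I) = sqrt(I) (k(X, I) = sqrt(0 + I) = sqrt(I))
k(10, 13)*108 + 117 = sqrt(13)*108 + 117 = 108*sqrt(13) + 117 = 117 + 108*sqrt(13)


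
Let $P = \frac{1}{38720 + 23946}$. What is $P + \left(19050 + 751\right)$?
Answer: $\frac{1240849467}{62666} \approx 19801.0$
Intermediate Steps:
$P = \frac{1}{62666} \approx 1.5958 \cdot 10^{-5}$
$P + \left(19050 + 751\right) = \frac{1}{62666} + \left(19050 + 751\right) = \frac{1}{62666} + 19801 = \frac{1240849467}{62666}$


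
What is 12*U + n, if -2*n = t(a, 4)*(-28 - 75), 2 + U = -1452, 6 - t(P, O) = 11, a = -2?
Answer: -35411/2 ≈ -17706.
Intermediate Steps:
t(P, O) = -5 (t(P, O) = 6 - 1*11 = 6 - 11 = -5)
U = -1454 (U = -2 - 1452 = -1454)
n = -515/2 (n = -(-5)*(-28 - 75)/2 = -(-5)*(-103)/2 = -½*515 = -515/2 ≈ -257.50)
12*U + n = 12*(-1454) - 515/2 = -17448 - 515/2 = -35411/2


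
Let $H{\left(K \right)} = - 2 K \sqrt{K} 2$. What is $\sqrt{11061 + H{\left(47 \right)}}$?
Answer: $\sqrt{11061 - 188 \sqrt{47}} \approx 98.854$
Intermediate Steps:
$H{\left(K \right)} = - 4 K^{\frac{3}{2}}$ ($H{\left(K \right)} = - 2 K^{\frac{3}{2}} \cdot 2 = - 4 K^{\frac{3}{2}}$)
$\sqrt{11061 + H{\left(47 \right)}} = \sqrt{11061 - 4 \cdot 47^{\frac{3}{2}}} = \sqrt{11061 - 4 \cdot 47 \sqrt{47}} = \sqrt{11061 - 188 \sqrt{47}}$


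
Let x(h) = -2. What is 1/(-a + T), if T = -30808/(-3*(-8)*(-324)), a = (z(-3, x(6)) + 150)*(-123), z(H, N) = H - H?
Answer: 972/17937251 ≈ 5.4189e-5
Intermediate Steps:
z(H, N) = 0
a = -18450 (a = (0 + 150)*(-123) = 150*(-123) = -18450)
T = 3851/972 (T = -30808/(24*(-324)) = -30808/(-7776) = -30808*(-1/7776) = 3851/972 ≈ 3.9619)
1/(-a + T) = 1/(-1*(-18450) + 3851/972) = 1/(18450 + 3851/972) = 1/(17937251/972) = 972/17937251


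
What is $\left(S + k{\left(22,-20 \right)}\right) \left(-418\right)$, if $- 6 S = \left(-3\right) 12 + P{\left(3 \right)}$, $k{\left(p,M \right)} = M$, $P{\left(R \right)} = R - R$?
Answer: $5852$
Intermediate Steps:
$P{\left(R \right)} = 0$
$S = 6$ ($S = - \frac{\left(-3\right) 12 + 0}{6} = - \frac{-36 + 0}{6} = \left(- \frac{1}{6}\right) \left(-36\right) = 6$)
$\left(S + k{\left(22,-20 \right)}\right) \left(-418\right) = \left(6 - 20\right) \left(-418\right) = \left(-14\right) \left(-418\right) = 5852$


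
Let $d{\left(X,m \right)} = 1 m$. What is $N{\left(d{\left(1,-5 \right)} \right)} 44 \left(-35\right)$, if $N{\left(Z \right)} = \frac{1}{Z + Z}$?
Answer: $154$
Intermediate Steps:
$d{\left(X,m \right)} = m$
$N{\left(Z \right)} = \frac{1}{2 Z}$
$N{\left(d{\left(1,-5 \right)} \right)} 44 \left(-35\right) = \frac{1}{2 \left(-5\right)} 44 \left(-35\right) = \frac{1}{2} \left(- \frac{1}{5}\right) 44 \left(-35\right) = \left(- \frac{1}{10}\right) 44 \left(-35\right) = \left(- \frac{22}{5}\right) \left(-35\right) = 154$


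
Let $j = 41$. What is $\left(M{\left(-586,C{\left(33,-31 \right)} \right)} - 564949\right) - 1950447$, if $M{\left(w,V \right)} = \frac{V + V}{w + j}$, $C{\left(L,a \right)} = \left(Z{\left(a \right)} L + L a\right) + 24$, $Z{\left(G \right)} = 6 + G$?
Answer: $- \frac{1370887172}{545} \approx -2.5154 \cdot 10^{6}$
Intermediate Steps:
$C{\left(L,a \right)} = 24 + L a + L \left(6 + a\right)$ ($C{\left(L,a \right)} = \left(\left(6 + a\right) L + L a\right) + 24 = \left(L \left(6 + a\right) + L a\right) + 24 = \left(L a + L \left(6 + a\right)\right) + 24 = 24 + L a + L \left(6 + a\right)$)
$M{\left(w,V \right)} = \frac{2 V}{41 + w}$ ($M{\left(w,V \right)} = \frac{V + V}{w + 41} = \frac{2 V}{41 + w}$)
$\left(M{\left(-586,C{\left(33,-31 \right)} \right)} - 564949\right) - 1950447 = \left(\frac{2 \left(24 + 33 \left(-31\right) + 33 \left(6 - 31\right)\right)}{41 - 586} - 564949\right) - 1950447 = \left(\frac{2 \left(24 - 1023 + 33 \left(-25\right)\right)}{-545} - 564949\right) - 1950447 = \left(2 \left(24 - 1023 - 825\right) \left(- \frac{1}{545}\right) - 564949\right) - 1950447 = \left(2 \left(-1824\right) \left(- \frac{1}{545}\right) - 564949\right) - 1950447 = \left(\frac{3648}{545} - 564949\right) - 1950447 = - \frac{307893557}{545} - 1950447 = - \frac{1370887172}{545}$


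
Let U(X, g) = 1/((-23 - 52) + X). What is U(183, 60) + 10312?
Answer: 1113697/108 ≈ 10312.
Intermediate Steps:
U(X, g) = 1/(-75 + X)
U(183, 60) + 10312 = 1/(-75 + 183) + 10312 = 1/108 + 10312 = 1113697/108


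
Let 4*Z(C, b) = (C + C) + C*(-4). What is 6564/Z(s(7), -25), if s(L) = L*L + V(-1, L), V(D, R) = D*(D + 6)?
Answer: -3282/11 ≈ -298.36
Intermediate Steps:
V(D, R) = D*(6 + D)
s(L) = -5 + L² (s(L) = L*L - (6 - 1) = L² - 1*5 = L² - 5 = -5 + L²)
Z(C, b) = -C/2 (Z(C, b) = ((C + C) + C*(-4))/4 = (2*C - 4*C)/4 = (-2*C)/4 = -C/2)
6564/Z(s(7), -25) = 6564/((-(-5 + 7²)/2)) = 6564/((-(-5 + 49)/2)) = 6564/((-½*44)) = 6564/(-22) = 6564*(-1/22) = -3282/11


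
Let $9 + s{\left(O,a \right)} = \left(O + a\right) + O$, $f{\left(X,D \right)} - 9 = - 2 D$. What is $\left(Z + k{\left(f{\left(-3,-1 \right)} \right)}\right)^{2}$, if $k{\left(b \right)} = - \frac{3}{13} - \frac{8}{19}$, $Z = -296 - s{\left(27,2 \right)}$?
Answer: $\frac{7204953924}{61009} \approx 1.181 \cdot 10^{5}$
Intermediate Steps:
$f{\left(X,D \right)} = 9 - 2 D$
$s{\left(O,a \right)} = -9 + a + 2 O$ ($s{\left(O,a \right)} = -9 + \left(\left(O + a\right) + O\right) = -9 + \left(a + 2 O\right) = -9 + a + 2 O$)
$Z = -343$ ($Z = -296 - \left(-9 + 2 + 2 \cdot 27\right) = -296 - \left(-9 + 2 + 54\right) = -296 - 47 = -343$)
$k{\left(b \right)} = - \frac{161}{247}$ ($k{\left(b \right)} = \left(-3\right) \frac{1}{13} - \frac{8}{19} = - \frac{3}{13} - \frac{8}{19} = - \frac{161}{247}$)
$\left(Z + k{\left(f{\left(-3,-1 \right)} \right)}\right)^{2} = \left(-343 - \frac{161}{247}\right)^{2} = \left(- \frac{84882}{247}\right)^{2} = \frac{7204953924}{61009}$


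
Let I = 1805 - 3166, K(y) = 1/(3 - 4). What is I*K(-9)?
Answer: 1361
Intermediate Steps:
K(y) = -1 (K(y) = 1/(-1) = -1)
I = -1361
I*K(-9) = -1361*(-1) = 1361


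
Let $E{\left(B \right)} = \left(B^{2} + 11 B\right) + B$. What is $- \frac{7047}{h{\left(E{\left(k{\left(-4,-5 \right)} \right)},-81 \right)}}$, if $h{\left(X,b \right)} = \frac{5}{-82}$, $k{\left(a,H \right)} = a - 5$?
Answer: $\frac{577854}{5} \approx 1.1557 \cdot 10^{5}$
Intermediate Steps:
$k{\left(a,H \right)} = -5 + a$
$E{\left(B \right)} = B^{2} + 12 B$
$h{\left(X,b \right)} = - \frac{5}{82}$ ($h{\left(X,b \right)} = 5 \left(- \frac{1}{82}\right) = - \frac{5}{82}$)
$- \frac{7047}{h{\left(E{\left(k{\left(-4,-5 \right)} \right)},-81 \right)}} = - \frac{7047}{- \frac{5}{82}} = \left(-7047\right) \left(- \frac{82}{5}\right) = \frac{577854}{5}$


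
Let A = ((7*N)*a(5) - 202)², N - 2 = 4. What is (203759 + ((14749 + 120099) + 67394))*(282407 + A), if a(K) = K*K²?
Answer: 10460498430711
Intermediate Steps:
a(K) = K³
N = 6 (N = 2 + 4 = 6)
A = 25482304 (A = ((7*6)*5³ - 202)² = (42*125 - 202)² = (5250 - 202)² = 5048² = 25482304)
(203759 + ((14749 + 120099) + 67394))*(282407 + A) = (203759 + ((14749 + 120099) + 67394))*(282407 + 25482304) = (203759 + (134848 + 67394))*25764711 = (203759 + 202242)*25764711 = 406001*25764711 = 10460498430711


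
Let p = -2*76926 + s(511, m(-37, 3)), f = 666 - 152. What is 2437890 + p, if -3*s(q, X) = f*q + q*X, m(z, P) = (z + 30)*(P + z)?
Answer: 6467842/3 ≈ 2.1559e+6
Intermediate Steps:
f = 514
m(z, P) = (30 + z)*(P + z)
s(q, X) = -514*q/3 - X*q/3 (s(q, X) = -(514*q + q*X)/3 = -(514*q + X*q)/3 = -514*q/3 - X*q/3)
p = -845828/3 (p = -2*76926 - 1/3*511*(514 + ((-37)**2 + 30*3 + 30*(-37) + 3*(-37))) = -153852 - 1/3*511*(514 + (1369 + 90 - 1110 - 111)) = -153852 - 1/3*511*(514 + 238) = -153852 - 1/3*511*752 = -153852 - 384272/3 = -845828/3 ≈ -2.8194e+5)
2437890 + p = 2437890 - 845828/3 = 6467842/3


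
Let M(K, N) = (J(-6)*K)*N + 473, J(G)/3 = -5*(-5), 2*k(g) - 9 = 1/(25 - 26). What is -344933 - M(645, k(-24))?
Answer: -538906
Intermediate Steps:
k(g) = 4 (k(g) = 9/2 + 1/(2*(25 - 26)) = 9/2 + (½)/(-1) = 9/2 + (½)*(-1) = 9/2 - ½ = 4)
J(G) = 75 (J(G) = 3*(-5*(-5)) = 3*25 = 75)
M(K, N) = 473 + 75*K*N (M(K, N) = (75*K)*N + 473 = 75*K*N + 473 = 473 + 75*K*N)
-344933 - M(645, k(-24)) = -344933 - (473 + 75*645*4) = -344933 - (473 + 193500) = -344933 - 1*193973 = -344933 - 193973 = -538906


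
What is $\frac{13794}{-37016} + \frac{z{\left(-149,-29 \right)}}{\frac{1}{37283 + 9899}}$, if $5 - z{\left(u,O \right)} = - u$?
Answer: $- \frac{125747208561}{18508} \approx -6.7942 \cdot 10^{6}$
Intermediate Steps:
$z{\left(u,O \right)} = 5 + u$ ($z{\left(u,O \right)} = 5 - - u = 5 + u$)
$\frac{13794}{-37016} + \frac{z{\left(-149,-29 \right)}}{\frac{1}{37283 + 9899}} = \frac{13794}{-37016} + \frac{5 - 149}{\frac{1}{37283 + 9899}} = 13794 \left(- \frac{1}{37016}\right) - \frac{144}{\frac{1}{47182}} = - \frac{6897}{18508} - 144 \frac{1}{\frac{1}{47182}} = - \frac{6897}{18508} - 6794208 = - \frac{125747208561}{18508}$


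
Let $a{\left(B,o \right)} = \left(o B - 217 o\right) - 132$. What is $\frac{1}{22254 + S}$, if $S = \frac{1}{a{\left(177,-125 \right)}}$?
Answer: $\frac{4868}{108332473} \approx 4.4936 \cdot 10^{-5}$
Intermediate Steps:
$a{\left(B,o \right)} = -132 - 217 o + B o$ ($a{\left(B,o \right)} = \left(B o - 217 o\right) - 132 = \left(- 217 o + B o\right) - 132 = -132 - 217 o + B o$)
$S = \frac{1}{4868}$ ($S = \frac{1}{-132 - -27125 + 177 \left(-125\right)} = \frac{1}{-132 + 27125 - 22125} = \frac{1}{4868} \approx 0.00020542$)
$\frac{1}{22254 + S} = \frac{1}{22254 + \frac{1}{4868}} = \frac{1}{\frac{108332473}{4868}} = \frac{4868}{108332473}$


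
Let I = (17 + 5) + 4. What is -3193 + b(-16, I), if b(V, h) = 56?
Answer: -3137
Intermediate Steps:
I = 26 (I = 22 + 4 = 26)
-3193 + b(-16, I) = -3193 + 56 = -3137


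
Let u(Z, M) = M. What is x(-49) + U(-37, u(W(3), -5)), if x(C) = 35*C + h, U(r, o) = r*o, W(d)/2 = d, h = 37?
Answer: -1493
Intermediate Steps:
W(d) = 2*d
U(r, o) = o*r
x(C) = 37 + 35*C (x(C) = 35*C + 37 = 37 + 35*C)
x(-49) + U(-37, u(W(3), -5)) = (37 + 35*(-49)) - 5*(-37) = (37 - 1715) + 185 = -1678 + 185 = -1493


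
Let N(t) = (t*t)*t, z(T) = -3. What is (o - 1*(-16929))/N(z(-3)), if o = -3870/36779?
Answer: -69180869/110337 ≈ -627.00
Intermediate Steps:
o = -3870/36779 (o = -3870*1/36779 = -3870/36779 ≈ -0.10522)
N(t) = t³ (N(t) = t²*t = t³)
(o - 1*(-16929))/N(z(-3)) = (-3870/36779 - 1*(-16929))/((-3)³) = (-3870/36779 + 16929)/(-27) = (622627821/36779)*(-1/27) = -69180869/110337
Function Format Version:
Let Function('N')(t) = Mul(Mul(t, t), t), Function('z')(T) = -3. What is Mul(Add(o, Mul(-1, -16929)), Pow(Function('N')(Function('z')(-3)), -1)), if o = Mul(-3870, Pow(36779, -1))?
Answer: Rational(-69180869, 110337) ≈ -627.00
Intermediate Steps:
o = Rational(-3870, 36779) (o = Mul(-3870, Rational(1, 36779)) = Rational(-3870, 36779) ≈ -0.10522)
Function('N')(t) = Pow(t, 3) (Function('N')(t) = Mul(Pow(t, 2), t) = Pow(t, 3))
Mul(Add(o, Mul(-1, -16929)), Pow(Function('N')(Function('z')(-3)), -1)) = Mul(Add(Rational(-3870, 36779), Mul(-1, -16929)), Pow(Pow(-3, 3), -1)) = Mul(Add(Rational(-3870, 36779), 16929), Pow(-27, -1)) = Mul(Rational(622627821, 36779), Rational(-1, 27)) = Rational(-69180869, 110337)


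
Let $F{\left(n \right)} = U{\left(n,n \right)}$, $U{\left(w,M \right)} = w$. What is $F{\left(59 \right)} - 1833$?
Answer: $-1774$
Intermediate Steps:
$F{\left(n \right)} = n$
$F{\left(59 \right)} - 1833 = 59 - 1833 = -1774$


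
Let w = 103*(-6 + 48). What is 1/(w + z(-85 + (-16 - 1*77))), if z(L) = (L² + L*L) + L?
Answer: 1/67516 ≈ 1.4811e-5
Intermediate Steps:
z(L) = L + 2*L² (z(L) = (L² + L²) + L = 2*L² + L = L + 2*L²)
w = 4326 (w = 103*42 = 4326)
1/(w + z(-85 + (-16 - 1*77))) = 1/(4326 + (-85 + (-16 - 1*77))*(1 + 2*(-85 + (-16 - 1*77)))) = 1/(4326 + (-85 + (-16 - 77))*(1 + 2*(-85 + (-16 - 77)))) = 1/(4326 + (-85 - 93)*(1 + 2*(-85 - 93))) = 1/(4326 - 178*(1 + 2*(-178))) = 1/(4326 - 178*(1 - 356)) = 1/(4326 - 178*(-355)) = 1/(4326 + 63190) = 1/67516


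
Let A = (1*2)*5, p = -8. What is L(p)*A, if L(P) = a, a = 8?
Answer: 80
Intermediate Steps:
L(P) = 8
A = 10 (A = 2*5 = 10)
L(p)*A = 8*10 = 80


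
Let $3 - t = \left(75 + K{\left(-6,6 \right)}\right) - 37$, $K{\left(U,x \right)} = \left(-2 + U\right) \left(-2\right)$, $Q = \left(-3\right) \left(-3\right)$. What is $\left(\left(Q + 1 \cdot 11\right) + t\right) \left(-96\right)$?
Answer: $2976$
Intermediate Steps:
$Q = 9$
$K{\left(U,x \right)} = 4 - 2 U$
$t = -51$ ($t = 3 - \left(\left(75 + \left(4 - -12\right)\right) - 37\right) = 3 - \left(\left(75 + \left(4 + 12\right)\right) - 37\right) = 3 - \left(\left(75 + 16\right) - 37\right) = 3 - \left(91 - 37\right) = 3 - 54 = -51$)
$\left(\left(Q + 1 \cdot 11\right) + t\right) \left(-96\right) = \left(\left(9 + 1 \cdot 11\right) - 51\right) \left(-96\right) = \left(\left(9 + 11\right) - 51\right) \left(-96\right) = \left(20 - 51\right) \left(-96\right) = \left(-31\right) \left(-96\right) = 2976$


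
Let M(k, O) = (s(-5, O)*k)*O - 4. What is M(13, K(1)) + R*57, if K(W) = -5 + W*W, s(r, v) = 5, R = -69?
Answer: -4197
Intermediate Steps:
K(W) = -5 + W²
M(k, O) = -4 + 5*O*k (M(k, O) = (5*k)*O - 4 = 5*O*k - 4 = -4 + 5*O*k)
M(13, K(1)) + R*57 = (-4 + 5*(-5 + 1²)*13) - 69*57 = (-4 + 5*(-5 + 1)*13) - 3933 = (-4 + 5*(-4)*13) - 3933 = (-4 - 260) - 3933 = -264 - 3933 = -4197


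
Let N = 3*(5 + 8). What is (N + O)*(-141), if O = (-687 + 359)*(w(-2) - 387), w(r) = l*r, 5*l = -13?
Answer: -88314927/5 ≈ -1.7663e+7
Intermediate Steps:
l = -13/5 (l = (⅕)*(-13) = -13/5 ≈ -2.6000)
w(r) = -13*r/5
O = 626152/5 (O = (-687 + 359)*(-13/5*(-2) - 387) = -328*(26/5 - 387) = -328*(-1909/5) = 626152/5 ≈ 1.2523e+5)
N = 39 (N = 3*13 = 39)
(N + O)*(-141) = (39 + 626152/5)*(-141) = (626347/5)*(-141) = -88314927/5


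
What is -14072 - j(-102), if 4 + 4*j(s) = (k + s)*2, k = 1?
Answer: -28041/2 ≈ -14021.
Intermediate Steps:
j(s) = -½ + s/2 (j(s) = -1 + ((1 + s)*2)/4 = -1 + (2 + 2*s)/4 = -1 + (½ + s/2) = -½ + s/2)
-14072 - j(-102) = -14072 - (-½ + (½)*(-102)) = -14072 - (-½ - 51) = -14072 - 1*(-103/2) = -14072 + 103/2 = -28041/2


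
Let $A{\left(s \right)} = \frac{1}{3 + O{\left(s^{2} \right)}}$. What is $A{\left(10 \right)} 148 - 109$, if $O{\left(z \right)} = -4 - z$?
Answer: $- \frac{11157}{101} \approx -110.47$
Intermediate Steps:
$A{\left(s \right)} = \frac{1}{-1 - s^{2}}$ ($A{\left(s \right)} = \frac{1}{3 - \left(4 + s^{2}\right)} = \frac{1}{-1 - s^{2}}$)
$A{\left(10 \right)} 148 - 109 = - \frac{1}{1 + 10^{2}} \cdot 148 - 109 = - \frac{1}{1 + 100} \cdot 148 - 109 = - \frac{1}{101} \cdot 148 - 109 = \left(-1\right) \frac{1}{101} \cdot 148 - 109 = \left(- \frac{1}{101}\right) 148 - 109 = - \frac{148}{101} - 109 = - \frac{11157}{101}$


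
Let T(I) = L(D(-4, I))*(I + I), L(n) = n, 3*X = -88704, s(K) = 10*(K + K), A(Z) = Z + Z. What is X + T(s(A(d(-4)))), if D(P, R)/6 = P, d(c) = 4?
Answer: -37248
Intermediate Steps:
A(Z) = 2*Z
s(K) = 20*K (s(K) = 10*(2*K) = 20*K)
D(P, R) = 6*P
X = -29568 (X = (⅓)*(-88704) = -29568)
T(I) = -48*I (T(I) = (6*(-4))*(I + I) = -48*I)
X + T(s(A(d(-4)))) = -29568 - 960*2*4 = -29568 - 960*8 = -29568 - 48*160 = -29568 - 7680 = -37248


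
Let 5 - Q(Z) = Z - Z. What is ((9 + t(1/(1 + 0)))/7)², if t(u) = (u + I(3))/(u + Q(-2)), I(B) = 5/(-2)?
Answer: 25/16 ≈ 1.5625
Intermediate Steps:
Q(Z) = 5 (Q(Z) = 5 - (Z - Z) = 5 - 1*0 = 5 + 0 = 5)
I(B) = -5/2 (I(B) = 5*(-½) = -5/2)
t(u) = (-5/2 + u)/(5 + u) (t(u) = (u - 5/2)/(u + 5) = (-5/2 + u)/(5 + u))
((9 + t(1/(1 + 0)))/7)² = ((9 + (-5/2 + 1/(1 + 0))/(5 + 1/(1 + 0)))/7)² = ((9 + (-5/2 + 1/1)/(5 + 1/1))*(⅐))² = ((9 + (-5/2 + 1)/(5 + 1))*(⅐))² = ((9 - 3/2/6)*(⅐))² = ((9 + (⅙)*(-3/2))*(⅐))² = ((9 - ¼)*(⅐))² = ((35/4)*(⅐))² = (5/4)² = 25/16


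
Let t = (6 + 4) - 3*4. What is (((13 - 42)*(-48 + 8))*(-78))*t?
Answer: 180960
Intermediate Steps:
t = -2 (t = 10 - 12 = -2)
(((13 - 42)*(-48 + 8))*(-78))*t = (((13 - 42)*(-48 + 8))*(-78))*(-2) = (-29*(-40)*(-78))*(-2) = (1160*(-78))*(-2) = -90480*(-2) = 180960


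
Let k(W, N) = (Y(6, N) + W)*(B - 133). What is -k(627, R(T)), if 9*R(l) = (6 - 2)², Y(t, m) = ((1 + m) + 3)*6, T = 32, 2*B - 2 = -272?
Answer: 531980/3 ≈ 1.7733e+5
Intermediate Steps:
B = -135 (B = 1 + (½)*(-272) = 1 - 136 = -135)
Y(t, m) = 24 + 6*m (Y(t, m) = (4 + m)*6 = 24 + 6*m)
R(l) = 16/9 (R(l) = (6 - 2)²/9 = (⅑)*4² = (⅑)*16 = 16/9)
k(W, N) = -6432 - 1608*N - 268*W (k(W, N) = ((24 + 6*N) + W)*(-135 - 133) = (24 + W + 6*N)*(-268) = -6432 - 1608*N - 268*W)
-k(627, R(T)) = -(-6432 - 1608*16/9 - 268*627) = -(-6432 - 8576/3 - 168036) = -1*(-531980/3) = 531980/3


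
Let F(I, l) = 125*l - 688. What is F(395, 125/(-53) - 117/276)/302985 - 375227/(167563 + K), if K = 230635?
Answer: -92725759356449/98046625090380 ≈ -0.94573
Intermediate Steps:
F(I, l) = -688 + 125*l
F(395, 125/(-53) - 117/276)/302985 - 375227/(167563 + K) = (-688 + 125*(125/(-53) - 117/276))/302985 - 375227/(167563 + 230635) = (-688 + 125*(125*(-1/53) - 117*1/276))*(1/302985) - 375227/398198 = (-688 + 125*(-125/53 - 39/92))*(1/302985) - 375227*1/398198 = (-688 + 125*(-13567/4876))*(1/302985) - 375227/398198 = (-688 - 1695875/4876)*(1/302985) - 375227/398198 = -5050563/4876*1/302985 - 375227/398198 = -1683521/492451620 - 375227/398198 = -92725759356449/98046625090380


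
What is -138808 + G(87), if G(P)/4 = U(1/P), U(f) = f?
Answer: -12076292/87 ≈ -1.3881e+5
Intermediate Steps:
G(P) = 4/P
-138808 + G(87) = -138808 + 4/87 = -12076292/87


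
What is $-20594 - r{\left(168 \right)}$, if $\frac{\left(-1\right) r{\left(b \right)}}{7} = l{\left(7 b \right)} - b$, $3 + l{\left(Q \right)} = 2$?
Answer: $-21777$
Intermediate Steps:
$l{\left(Q \right)} = -1$ ($l{\left(Q \right)} = -3 + 2 = -1$)
$r{\left(b \right)} = 7 + 7 b$ ($r{\left(b \right)} = - 7 \left(-1 - b\right) = 7 + 7 b$)
$-20594 - r{\left(168 \right)} = -20594 - \left(7 + 7 \cdot 168\right) = -20594 - \left(7 + 1176\right) = -20594 - 1183 = -21777$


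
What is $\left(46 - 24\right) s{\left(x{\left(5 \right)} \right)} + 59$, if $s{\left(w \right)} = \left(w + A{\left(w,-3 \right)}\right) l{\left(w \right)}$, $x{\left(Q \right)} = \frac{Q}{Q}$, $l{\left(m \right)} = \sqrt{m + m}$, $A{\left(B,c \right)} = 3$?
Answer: $59 + 88 \sqrt{2} \approx 183.45$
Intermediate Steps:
$l{\left(m \right)} = \sqrt{2} \sqrt{m}$ ($l{\left(m \right)} = \sqrt{2 m} = \sqrt{2} \sqrt{m}$)
$x{\left(Q \right)} = 1$
$s{\left(w \right)} = \sqrt{2} \sqrt{w} \left(3 + w\right)$ ($s{\left(w \right)} = \left(w + 3\right) \sqrt{2} \sqrt{w} = \left(3 + w\right) \sqrt{2} \sqrt{w} = \sqrt{2} \sqrt{w} \left(3 + w\right)$)
$\left(46 - 24\right) s{\left(x{\left(5 \right)} \right)} + 59 = \left(46 - 24\right) \sqrt{2} \sqrt{1} \left(3 + 1\right) + 59 = \left(46 - 24\right) \sqrt{2} \cdot 1 \cdot 4 + 59 = 22 \cdot 4 \sqrt{2} + 59 = 88 \sqrt{2} + 59 = 59 + 88 \sqrt{2}$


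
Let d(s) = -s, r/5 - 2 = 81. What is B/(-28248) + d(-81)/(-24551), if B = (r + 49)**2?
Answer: -661002523/86689581 ≈ -7.6249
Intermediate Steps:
r = 415 (r = 10 + 5*81 = 10 + 405 = 415)
B = 215296 (B = (415 + 49)**2 = 464**2 = 215296)
B/(-28248) + d(-81)/(-24551) = 215296/(-28248) - 1*(-81)/(-24551) = 215296*(-1/28248) + 81*(-1/24551) = -26912/3531 - 81/24551 = -661002523/86689581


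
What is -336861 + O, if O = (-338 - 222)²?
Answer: -23261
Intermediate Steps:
O = 313600 (O = (-560)² = 313600)
-336861 + O = -336861 + 313600 = -23261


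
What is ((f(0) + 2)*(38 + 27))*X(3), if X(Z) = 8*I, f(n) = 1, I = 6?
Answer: 9360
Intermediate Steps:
X(Z) = 48 (X(Z) = 8*6 = 48)
((f(0) + 2)*(38 + 27))*X(3) = ((1 + 2)*(38 + 27))*48 = (3*65)*48 = 195*48 = 9360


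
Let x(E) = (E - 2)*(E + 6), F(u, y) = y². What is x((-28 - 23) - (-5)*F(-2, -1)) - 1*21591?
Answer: -19671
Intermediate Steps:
x(E) = (-2 + E)*(6 + E)
x((-28 - 23) - (-5)*F(-2, -1)) - 1*21591 = (-12 + ((-28 - 23) - (-5)*(-1)²)² + 4*((-28 - 23) - (-5)*(-1)²)) - 1*21591 = (-12 + (-51 - (-5))² + 4*(-51 - (-5))) - 21591 = (-12 + (-51 - 1*(-5))² + 4*(-51 - 1*(-5))) - 21591 = (-12 + (-51 + 5)² + 4*(-51 + 5)) - 21591 = (-12 + (-46)² + 4*(-46)) - 21591 = (-12 + 2116 - 184) - 21591 = 1920 - 21591 = -19671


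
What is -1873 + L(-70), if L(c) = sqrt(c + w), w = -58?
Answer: -1873 + 8*I*sqrt(2) ≈ -1873.0 + 11.314*I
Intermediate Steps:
L(c) = sqrt(-58 + c) (L(c) = sqrt(c - 58) = sqrt(-58 + c))
-1873 + L(-70) = -1873 + sqrt(-58 - 70) = -1873 + sqrt(-128) = -1873 + 8*I*sqrt(2)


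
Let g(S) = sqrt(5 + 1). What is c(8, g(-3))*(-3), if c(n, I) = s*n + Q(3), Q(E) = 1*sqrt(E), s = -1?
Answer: 24 - 3*sqrt(3) ≈ 18.804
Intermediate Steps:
Q(E) = sqrt(E)
g(S) = sqrt(6)
c(n, I) = sqrt(3) - n (c(n, I) = -n + sqrt(3) = sqrt(3) - n)
c(8, g(-3))*(-3) = (sqrt(3) - 1*8)*(-3) = (sqrt(3) - 8)*(-3) = (-8 + sqrt(3))*(-3) = 24 - 3*sqrt(3)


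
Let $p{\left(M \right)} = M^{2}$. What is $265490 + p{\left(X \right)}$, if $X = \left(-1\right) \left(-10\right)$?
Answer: $265590$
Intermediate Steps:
$X = 10$
$265490 + p{\left(X \right)} = 265490 + 10^{2} = 265490 + 100 = 265590$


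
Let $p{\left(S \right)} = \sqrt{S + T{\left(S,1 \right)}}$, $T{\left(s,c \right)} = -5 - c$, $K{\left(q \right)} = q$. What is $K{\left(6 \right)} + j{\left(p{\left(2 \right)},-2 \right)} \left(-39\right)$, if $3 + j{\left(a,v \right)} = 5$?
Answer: $-72$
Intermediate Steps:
$p{\left(S \right)} = \sqrt{-6 + S}$ ($p{\left(S \right)} = \sqrt{S - 6} = \sqrt{-6 + S}$)
$j{\left(a,v \right)} = 2$ ($j{\left(a,v \right)} = -3 + 5 = 2$)
$K{\left(6 \right)} + j{\left(p{\left(2 \right)},-2 \right)} \left(-39\right) = 6 + 2 \left(-39\right) = 6 - 78 = -72$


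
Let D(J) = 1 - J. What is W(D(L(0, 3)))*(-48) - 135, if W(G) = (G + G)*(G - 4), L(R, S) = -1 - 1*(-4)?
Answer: -1287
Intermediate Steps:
L(R, S) = 3 (L(R, S) = -1 + 4 = 3)
W(G) = 2*G*(-4 + G) (W(G) = (2*G)*(-4 + G) = 2*G*(-4 + G))
W(D(L(0, 3)))*(-48) - 135 = (2*(1 - 1*3)*(-4 + (1 - 1*3)))*(-48) - 135 = (2*(1 - 3)*(-4 + (1 - 3)))*(-48) - 135 = (2*(-2)*(-4 - 2))*(-48) - 135 = (2*(-2)*(-6))*(-48) - 135 = 24*(-48) - 135 = -1152 - 135 = -1287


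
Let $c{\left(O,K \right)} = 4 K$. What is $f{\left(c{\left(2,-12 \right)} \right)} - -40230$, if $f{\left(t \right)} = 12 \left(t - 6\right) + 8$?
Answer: $39590$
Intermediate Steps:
$f{\left(t \right)} = -64 + 12 t$ ($f{\left(t \right)} = 12 \left(t - 6\right) + 8 = 12 \left(-6 + t\right) + 8 = \left(-72 + 12 t\right) + 8 = -64 + 12 t$)
$f{\left(c{\left(2,-12 \right)} \right)} - -40230 = \left(-64 + 12 \cdot 4 \left(-12\right)\right) - -40230 = \left(-64 + 12 \left(-48\right)\right) + 40230 = \left(-64 - 576\right) + 40230 = -640 + 40230 = 39590$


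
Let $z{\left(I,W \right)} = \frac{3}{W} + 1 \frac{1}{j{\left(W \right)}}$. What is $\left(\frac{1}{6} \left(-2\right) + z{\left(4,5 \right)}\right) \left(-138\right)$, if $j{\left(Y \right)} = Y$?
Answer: $- \frac{322}{5} \approx -64.4$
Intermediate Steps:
$z{\left(I,W \right)} = \frac{4}{W}$ ($z{\left(I,W \right)} = \frac{3}{W} + 1 \frac{1}{W} = \frac{3}{W} + \frac{1}{W} = \frac{4}{W}$)
$\left(\frac{1}{6} \left(-2\right) + z{\left(4,5 \right)}\right) \left(-138\right) = \left(\frac{1}{6} \left(-2\right) + \frac{4}{5}\right) \left(-138\right) = \left(\frac{1}{6} \left(-2\right) + 4 \cdot \frac{1}{5}\right) \left(-138\right) = \left(- \frac{1}{3} + \frac{4}{5}\right) \left(-138\right) = \frac{7}{15} \left(-138\right) = - \frac{322}{5}$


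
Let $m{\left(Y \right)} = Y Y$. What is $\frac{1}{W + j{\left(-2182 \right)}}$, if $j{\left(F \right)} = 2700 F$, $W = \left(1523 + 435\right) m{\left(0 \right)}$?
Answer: $- \frac{1}{5891400} \approx -1.6974 \cdot 10^{-7}$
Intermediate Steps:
$m{\left(Y \right)} = Y^{2}$
$W = 0$ ($W = \left(1523 + 435\right) 0^{2} = 1958 \cdot 0 = 0$)
$\frac{1}{W + j{\left(-2182 \right)}} = \frac{1}{0 + 2700 \left(-2182\right)} = \frac{1}{0 - 5891400} = \frac{1}{-5891400} = - \frac{1}{5891400}$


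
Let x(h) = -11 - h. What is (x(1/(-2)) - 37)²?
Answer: 9025/4 ≈ 2256.3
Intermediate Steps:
(x(1/(-2)) - 37)² = ((-11 - 1/(-2)) - 37)² = ((-11 - 1*(-½)) - 37)² = ((-11 + ½) - 37)² = (-21/2 - 37)² = (-95/2)² = 9025/4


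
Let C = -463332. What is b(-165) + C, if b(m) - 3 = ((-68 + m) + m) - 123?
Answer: -463850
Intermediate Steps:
b(m) = -188 + 2*m (b(m) = 3 + (((-68 + m) + m) - 123) = 3 + ((-68 + 2*m) - 123) = 3 + (-191 + 2*m) = -188 + 2*m)
b(-165) + C = (-188 + 2*(-165)) - 463332 = (-188 - 330) - 463332 = -518 - 463332 = -463850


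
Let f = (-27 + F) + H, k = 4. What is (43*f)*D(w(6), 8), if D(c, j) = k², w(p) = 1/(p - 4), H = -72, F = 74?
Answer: -17200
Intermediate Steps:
w(p) = 1/(-4 + p)
D(c, j) = 16 (D(c, j) = 4² = 16)
f = -25 (f = (-27 + 74) - 72 = 47 - 72 = -25)
(43*f)*D(w(6), 8) = (43*(-25))*16 = -1075*16 = -17200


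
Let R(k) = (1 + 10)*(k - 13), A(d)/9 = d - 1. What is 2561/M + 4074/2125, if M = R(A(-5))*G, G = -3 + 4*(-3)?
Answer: 10096039/4698375 ≈ 2.1488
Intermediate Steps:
A(d) = -9 + 9*d (A(d) = 9*(d - 1) = 9*(-1 + d) = -9 + 9*d)
R(k) = -143 + 11*k (R(k) = 11*(-13 + k) = -143 + 11*k)
G = -15 (G = -3 - 12 = -15)
M = 11055 (M = (-143 + 11*(-9 + 9*(-5)))*(-15) = (-143 + 11*(-9 - 45))*(-15) = (-143 + 11*(-54))*(-15) = (-143 - 594)*(-15) = -737*(-15) = 11055)
2561/M + 4074/2125 = 2561/11055 + 4074/2125 = 10096039/4698375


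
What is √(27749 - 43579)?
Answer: I*√15830 ≈ 125.82*I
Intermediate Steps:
√(27749 - 43579) = √(-15830) = I*√15830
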